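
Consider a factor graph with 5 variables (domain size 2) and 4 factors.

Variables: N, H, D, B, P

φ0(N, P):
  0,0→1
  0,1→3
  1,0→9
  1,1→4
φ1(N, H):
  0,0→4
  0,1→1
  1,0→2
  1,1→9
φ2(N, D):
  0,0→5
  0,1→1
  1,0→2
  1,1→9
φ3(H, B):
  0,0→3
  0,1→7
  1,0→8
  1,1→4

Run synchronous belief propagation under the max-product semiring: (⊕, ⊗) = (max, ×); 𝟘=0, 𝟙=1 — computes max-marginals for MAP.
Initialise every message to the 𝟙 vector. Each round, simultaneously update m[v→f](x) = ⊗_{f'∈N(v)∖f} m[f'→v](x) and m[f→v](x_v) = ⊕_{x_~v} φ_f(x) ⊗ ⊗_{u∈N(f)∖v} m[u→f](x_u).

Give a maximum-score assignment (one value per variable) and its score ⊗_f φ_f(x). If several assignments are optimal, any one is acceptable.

init: all messages = 𝟙 over 2 values
r1 m[φ0→N] = [3, 9]
r1 m[φ0→P] = [9, 4]
r1 m[φ1→N] = [4, 9]
r1 m[φ1→H] = [4, 9]
r1 m[φ2→N] = [5, 9]
r1 m[φ2→D] = [5, 9]
r1 m[φ3→H] = [7, 8]
r1 m[φ3→B] = [8, 7]
r1 m[N→φ0] = [1, 1]
r1 m[N→φ1] = [1, 1]
r1 m[N→φ2] = [1, 1]
r1 m[H→φ1] = [1, 1]
r1 m[H→φ3] = [1, 1]
r1 m[D→φ2] = [1, 1]
r1 m[B→φ3] = [1, 1]
r1 m[P→φ0] = [1, 1]
r2 m[φ0→N] = [3, 9]
r2 m[φ0→P] = [9, 4]
r2 m[φ1→N] = [4, 9]
r2 m[φ1→H] = [4, 9]
r2 m[φ2→N] = [5, 9]
r2 m[φ2→D] = [5, 9]
r2 m[φ3→H] = [7, 8]
r2 m[φ3→B] = [8, 7]
r2 m[N→φ0] = [20, 81]
r2 m[N→φ1] = [15, 81]
r2 m[N→φ2] = [12, 81]
r2 m[H→φ1] = [7, 8]
r2 m[H→φ3] = [4, 9]
r2 m[D→φ2] = [1, 1]
r2 m[B→φ3] = [1, 1]
r2 m[P→φ0] = [1, 1]
r3 m[φ0→N] = [3, 9]
r3 m[φ0→P] = [729, 324]
r3 m[φ1→N] = [28, 72]
r3 m[φ1→H] = [162, 729]
r3 m[φ2→N] = [5, 9]
r3 m[φ2→D] = [162, 729]
r3 m[φ3→H] = [7, 8]
r3 m[φ3→B] = [72, 36]
r3 m[N→φ0] = [20, 81]
r3 m[N→φ1] = [15, 81]
r3 m[N→φ2] = [12, 81]
r3 m[H→φ1] = [7, 8]
r3 m[H→φ3] = [4, 9]
r3 m[D→φ2] = [1, 1]
r3 m[B→φ3] = [1, 1]
r3 m[P→φ0] = [1, 1]
r4 m[φ0→N] = [3, 9]
r4 m[φ0→P] = [729, 324]
r4 m[φ1→N] = [28, 72]
r4 m[φ1→H] = [162, 729]
r4 m[φ2→N] = [5, 9]
r4 m[φ2→D] = [162, 729]
r4 m[φ3→H] = [7, 8]
r4 m[φ3→B] = [72, 36]
r4 m[N→φ0] = [140, 648]
r4 m[N→φ1] = [15, 81]
r4 m[N→φ2] = [84, 648]
r4 m[H→φ1] = [7, 8]
r4 m[H→φ3] = [162, 729]
r4 m[D→φ2] = [1, 1]
r4 m[B→φ3] = [1, 1]
r4 m[P→φ0] = [1, 1]
r5 m[φ0→N] = [3, 9]
r5 m[φ0→P] = [5832, 2592]
r5 m[φ1→N] = [28, 72]
r5 m[φ1→H] = [162, 729]
r5 m[φ2→N] = [5, 9]
r5 m[φ2→D] = [1296, 5832]
r5 m[φ3→H] = [7, 8]
r5 m[φ3→B] = [5832, 2916]
r5 m[N→φ0] = [140, 648]
r5 m[N→φ1] = [15, 81]
r5 m[N→φ2] = [84, 648]
r5 m[H→φ1] = [7, 8]
r5 m[H→φ3] = [162, 729]
r5 m[D→φ2] = [1, 1]
r5 m[B→φ3] = [1, 1]
r5 m[P→φ0] = [1, 1]
r6 m[φ0→N] = [3, 9]
r6 m[φ0→P] = [5832, 2592]
r6 m[φ1→N] = [28, 72]
r6 m[φ1→H] = [162, 729]
r6 m[φ2→N] = [5, 9]
r6 m[φ2→D] = [1296, 5832]
r6 m[φ3→H] = [7, 8]
r6 m[φ3→B] = [5832, 2916]
r6 m[N→φ0] = [140, 648]
r6 m[N→φ1] = [15, 81]
r6 m[N→φ2] = [84, 648]
r6 m[H→φ1] = [7, 8]
r6 m[H→φ3] = [162, 729]
r6 m[D→φ2] = [1, 1]
r6 m[B→φ3] = [1, 1]
r6 m[P→φ0] = [1, 1]
fixed point reached at round 6
traceback from N: (N=1, H=1, D=1, B=0, P=0), score=5832

assignment: (N=1, H=1, D=1, B=0, P=0); score = 5832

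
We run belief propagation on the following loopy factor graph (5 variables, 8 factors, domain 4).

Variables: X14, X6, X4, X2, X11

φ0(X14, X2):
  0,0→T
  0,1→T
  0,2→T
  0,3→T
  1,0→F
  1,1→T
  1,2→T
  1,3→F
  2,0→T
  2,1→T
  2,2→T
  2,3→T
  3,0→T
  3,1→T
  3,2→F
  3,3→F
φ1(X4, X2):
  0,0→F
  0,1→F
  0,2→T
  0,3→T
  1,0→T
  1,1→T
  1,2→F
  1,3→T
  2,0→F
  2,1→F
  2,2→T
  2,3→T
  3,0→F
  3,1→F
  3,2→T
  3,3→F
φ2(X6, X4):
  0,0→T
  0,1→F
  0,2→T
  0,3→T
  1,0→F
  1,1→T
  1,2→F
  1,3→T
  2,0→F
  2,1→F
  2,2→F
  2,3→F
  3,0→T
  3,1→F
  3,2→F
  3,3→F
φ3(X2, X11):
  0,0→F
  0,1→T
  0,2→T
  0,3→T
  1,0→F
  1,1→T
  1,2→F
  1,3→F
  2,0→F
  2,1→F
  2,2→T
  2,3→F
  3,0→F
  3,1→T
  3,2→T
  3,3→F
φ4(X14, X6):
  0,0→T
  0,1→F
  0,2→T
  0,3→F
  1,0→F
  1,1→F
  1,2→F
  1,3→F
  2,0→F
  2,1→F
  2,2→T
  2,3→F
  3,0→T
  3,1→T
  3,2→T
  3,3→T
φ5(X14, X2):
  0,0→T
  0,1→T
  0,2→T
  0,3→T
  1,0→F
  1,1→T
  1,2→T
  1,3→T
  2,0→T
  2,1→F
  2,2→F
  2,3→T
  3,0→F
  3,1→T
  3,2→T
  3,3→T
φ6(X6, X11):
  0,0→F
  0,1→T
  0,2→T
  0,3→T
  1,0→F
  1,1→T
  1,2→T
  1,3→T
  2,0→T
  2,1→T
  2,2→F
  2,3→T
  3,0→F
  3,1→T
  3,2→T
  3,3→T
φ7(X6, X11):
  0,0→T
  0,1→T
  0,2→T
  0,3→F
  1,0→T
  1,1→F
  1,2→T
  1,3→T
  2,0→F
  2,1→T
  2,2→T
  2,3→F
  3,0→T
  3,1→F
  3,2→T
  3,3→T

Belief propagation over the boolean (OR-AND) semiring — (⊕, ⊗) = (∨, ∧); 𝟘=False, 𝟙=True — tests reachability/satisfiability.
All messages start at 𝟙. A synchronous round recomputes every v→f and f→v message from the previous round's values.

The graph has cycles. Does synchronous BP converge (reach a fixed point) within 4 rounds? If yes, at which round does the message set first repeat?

NOT CONVERGED within 4 rounds

init: all messages = 𝟙 over 4 values
r1 m[φ0→X14] = [T, T, T, T]
r1 m[φ0→X2] = [T, T, T, T]
r1 m[φ1→X4] = [T, T, T, T]
r1 m[φ1→X2] = [T, T, T, T]
r1 m[φ2→X6] = [T, T, F, T]
r1 m[φ2→X4] = [T, T, T, T]
r1 m[φ3→X2] = [T, T, T, T]
r1 m[φ3→X11] = [F, T, T, T]
r1 m[φ4→X14] = [T, F, T, T]
r1 m[φ4→X6] = [T, T, T, T]
r1 m[φ5→X14] = [T, T, T, T]
r1 m[φ5→X2] = [T, T, T, T]
r1 m[φ6→X6] = [T, T, T, T]
r1 m[φ6→X11] = [T, T, T, T]
r1 m[φ7→X6] = [T, T, T, T]
r1 m[φ7→X11] = [T, T, T, T]
r1 m[X14→φ0] = [T, T, T, T]
r1 m[X14→φ4] = [T, T, T, T]
r1 m[X14→φ5] = [T, T, T, T]
r1 m[X6→φ2] = [T, T, T, T]
r1 m[X6→φ4] = [T, T, T, T]
r1 m[X6→φ6] = [T, T, T, T]
r1 m[X6→φ7] = [T, T, T, T]
r1 m[X4→φ1] = [T, T, T, T]
r1 m[X4→φ2] = [T, T, T, T]
r1 m[X2→φ0] = [T, T, T, T]
r1 m[X2→φ1] = [T, T, T, T]
r1 m[X2→φ3] = [T, T, T, T]
r1 m[X2→φ5] = [T, T, T, T]
r1 m[X11→φ3] = [T, T, T, T]
r1 m[X11→φ6] = [T, T, T, T]
r1 m[X11→φ7] = [T, T, T, T]
r2 m[φ0→X14] = [T, T, T, T]
r2 m[φ0→X2] = [T, T, T, T]
r2 m[φ1→X4] = [T, T, T, T]
r2 m[φ1→X2] = [T, T, T, T]
r2 m[φ2→X6] = [T, T, F, T]
r2 m[φ2→X4] = [T, T, T, T]
r2 m[φ3→X2] = [T, T, T, T]
r2 m[φ3→X11] = [F, T, T, T]
r2 m[φ4→X14] = [T, F, T, T]
r2 m[φ4→X6] = [T, T, T, T]
r2 m[φ5→X14] = [T, T, T, T]
r2 m[φ5→X2] = [T, T, T, T]
r2 m[φ6→X6] = [T, T, T, T]
r2 m[φ6→X11] = [T, T, T, T]
r2 m[φ7→X6] = [T, T, T, T]
r2 m[φ7→X11] = [T, T, T, T]
r2 m[X14→φ0] = [T, F, T, T]
r2 m[X14→φ4] = [T, T, T, T]
r2 m[X14→φ5] = [T, F, T, T]
r2 m[X6→φ2] = [T, T, T, T]
r2 m[X6→φ4] = [T, T, F, T]
r2 m[X6→φ6] = [T, T, F, T]
r2 m[X6→φ7] = [T, T, F, T]
r2 m[X4→φ1] = [T, T, T, T]
r2 m[X4→φ2] = [T, T, T, T]
r2 m[X2→φ0] = [T, T, T, T]
r2 m[X2→φ1] = [T, T, T, T]
r2 m[X2→φ3] = [T, T, T, T]
r2 m[X2→φ5] = [T, T, T, T]
r2 m[X11→φ3] = [T, T, T, T]
r2 m[X11→φ6] = [F, T, T, T]
r2 m[X11→φ7] = [F, T, T, T]
r3 m[φ0→X14] = [T, T, T, T]
r3 m[φ0→X2] = [T, T, T, T]
r3 m[φ1→X4] = [T, T, T, T]
r3 m[φ1→X2] = [T, T, T, T]
r3 m[φ2→X6] = [T, T, F, T]
r3 m[φ2→X4] = [T, T, T, T]
r3 m[φ3→X2] = [T, T, T, T]
r3 m[φ3→X11] = [F, T, T, T]
r3 m[φ4→X14] = [T, F, F, T]
r3 m[φ4→X6] = [T, T, T, T]
r3 m[φ5→X14] = [T, T, T, T]
r3 m[φ5→X2] = [T, T, T, T]
r3 m[φ6→X6] = [T, T, T, T]
r3 m[φ6→X11] = [F, T, T, T]
r3 m[φ7→X6] = [T, T, T, T]
r3 m[φ7→X11] = [T, T, T, T]
r3 m[X14→φ0] = [T, F, T, T]
r3 m[X14→φ4] = [T, T, T, T]
r3 m[X14→φ5] = [T, F, T, T]
r3 m[X6→φ2] = [T, T, T, T]
r3 m[X6→φ4] = [T, T, F, T]
r3 m[X6→φ6] = [T, T, F, T]
r3 m[X6→φ7] = [T, T, F, T]
r3 m[X4→φ1] = [T, T, T, T]
r3 m[X4→φ2] = [T, T, T, T]
r3 m[X2→φ0] = [T, T, T, T]
r3 m[X2→φ1] = [T, T, T, T]
r3 m[X2→φ3] = [T, T, T, T]
r3 m[X2→φ5] = [T, T, T, T]
r3 m[X11→φ3] = [T, T, T, T]
r3 m[X11→φ6] = [F, T, T, T]
r3 m[X11→φ7] = [F, T, T, T]
r4 m[φ0→X14] = [T, T, T, T]
r4 m[φ0→X2] = [T, T, T, T]
r4 m[φ1→X4] = [T, T, T, T]
r4 m[φ1→X2] = [T, T, T, T]
r4 m[φ2→X6] = [T, T, F, T]
r4 m[φ2→X4] = [T, T, T, T]
r4 m[φ3→X2] = [T, T, T, T]
r4 m[φ3→X11] = [F, T, T, T]
r4 m[φ4→X14] = [T, F, F, T]
r4 m[φ4→X6] = [T, T, T, T]
r4 m[φ5→X14] = [T, T, T, T]
r4 m[φ5→X2] = [T, T, T, T]
r4 m[φ6→X6] = [T, T, T, T]
r4 m[φ6→X11] = [F, T, T, T]
r4 m[φ7→X6] = [T, T, T, T]
r4 m[φ7→X11] = [T, T, T, T]
r4 m[X14→φ0] = [T, F, F, T]
r4 m[X14→φ4] = [T, T, T, T]
r4 m[X14→φ5] = [T, F, F, T]
r4 m[X6→φ2] = [T, T, T, T]
r4 m[X6→φ4] = [T, T, F, T]
r4 m[X6→φ6] = [T, T, F, T]
r4 m[X6→φ7] = [T, T, F, T]
r4 m[X4→φ1] = [T, T, T, T]
r4 m[X4→φ2] = [T, T, T, T]
r4 m[X2→φ0] = [T, T, T, T]
r4 m[X2→φ1] = [T, T, T, T]
r4 m[X2→φ3] = [T, T, T, T]
r4 m[X2→φ5] = [T, T, T, T]
r4 m[X11→φ3] = [F, T, T, T]
r4 m[X11→φ6] = [F, T, T, T]
r4 m[X11→φ7] = [F, T, T, T]
no fixed point within 4 rounds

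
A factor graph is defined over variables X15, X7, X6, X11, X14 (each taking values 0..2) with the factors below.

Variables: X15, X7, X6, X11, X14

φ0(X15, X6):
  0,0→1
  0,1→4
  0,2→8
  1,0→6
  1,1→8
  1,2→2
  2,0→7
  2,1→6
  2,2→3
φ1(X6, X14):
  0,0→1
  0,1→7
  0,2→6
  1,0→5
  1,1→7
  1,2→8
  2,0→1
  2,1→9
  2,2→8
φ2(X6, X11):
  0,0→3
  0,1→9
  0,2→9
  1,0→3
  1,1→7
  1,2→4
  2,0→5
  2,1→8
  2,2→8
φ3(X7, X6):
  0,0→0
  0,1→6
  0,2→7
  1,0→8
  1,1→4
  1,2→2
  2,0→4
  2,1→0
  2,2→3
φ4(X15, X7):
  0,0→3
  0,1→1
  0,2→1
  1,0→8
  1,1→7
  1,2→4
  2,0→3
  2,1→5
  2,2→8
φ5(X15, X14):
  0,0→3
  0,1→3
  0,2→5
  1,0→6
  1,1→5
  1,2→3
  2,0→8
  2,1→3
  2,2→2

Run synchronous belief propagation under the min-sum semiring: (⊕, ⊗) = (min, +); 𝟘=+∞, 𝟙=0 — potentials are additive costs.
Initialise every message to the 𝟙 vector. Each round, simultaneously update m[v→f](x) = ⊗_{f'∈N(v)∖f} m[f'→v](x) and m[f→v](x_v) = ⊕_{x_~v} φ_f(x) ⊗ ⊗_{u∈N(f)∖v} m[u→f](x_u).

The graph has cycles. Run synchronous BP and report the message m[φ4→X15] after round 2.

message @ round 2 = [1, 4, 3]

init: all messages = 𝟙 over 3 values
r1 m[φ0→X15] = [1, 2, 3]
r1 m[φ0→X6] = [1, 4, 2]
r1 m[φ1→X6] = [1, 5, 1]
r1 m[φ1→X14] = [1, 7, 6]
r1 m[φ2→X6] = [3, 3, 5]
r1 m[φ2→X11] = [3, 7, 4]
r1 m[φ3→X7] = [0, 2, 0]
r1 m[φ3→X6] = [0, 0, 2]
r1 m[φ4→X15] = [1, 4, 3]
r1 m[φ4→X7] = [3, 1, 1]
r1 m[φ5→X15] = [3, 3, 2]
r1 m[φ5→X14] = [3, 3, 2]
r1 m[X15→φ0] = [0, 0, 0]
r1 m[X15→φ4] = [0, 0, 0]
r1 m[X15→φ5] = [0, 0, 0]
r1 m[X7→φ3] = [0, 0, 0]
r1 m[X7→φ4] = [0, 0, 0]
r1 m[X6→φ0] = [0, 0, 0]
r1 m[X6→φ1] = [0, 0, 0]
r1 m[X6→φ2] = [0, 0, 0]
r1 m[X6→φ3] = [0, 0, 0]
r1 m[X11→φ2] = [0, 0, 0]
r1 m[X14→φ1] = [0, 0, 0]
r1 m[X14→φ5] = [0, 0, 0]
r2 m[φ0→X15] = [1, 2, 3]
r2 m[φ0→X6] = [1, 4, 2]
r2 m[φ1→X6] = [1, 5, 1]
r2 m[φ1→X14] = [1, 7, 6]
r2 m[φ2→X6] = [3, 3, 5]
r2 m[φ2→X11] = [3, 7, 4]
r2 m[φ3→X7] = [0, 2, 0]
r2 m[φ3→X6] = [0, 0, 2]
r2 m[φ4→X15] = [1, 4, 3]
r2 m[φ4→X7] = [3, 1, 1]
r2 m[φ5→X15] = [3, 3, 2]
r2 m[φ5→X14] = [3, 3, 2]
r2 m[X15→φ0] = [4, 7, 5]
r2 m[X15→φ4] = [4, 5, 5]
r2 m[X15→φ5] = [2, 6, 6]
r2 m[X7→φ3] = [3, 1, 1]
r2 m[X7→φ4] = [0, 2, 0]
r2 m[X6→φ0] = [4, 8, 8]
r2 m[X6→φ1] = [4, 7, 9]
r2 m[X6→φ2] = [2, 9, 5]
r2 m[X6→φ3] = [5, 12, 8]
r2 m[X11→φ2] = [0, 0, 0]
r2 m[X14→φ1] = [3, 3, 2]
r2 m[X14→φ5] = [1, 7, 6]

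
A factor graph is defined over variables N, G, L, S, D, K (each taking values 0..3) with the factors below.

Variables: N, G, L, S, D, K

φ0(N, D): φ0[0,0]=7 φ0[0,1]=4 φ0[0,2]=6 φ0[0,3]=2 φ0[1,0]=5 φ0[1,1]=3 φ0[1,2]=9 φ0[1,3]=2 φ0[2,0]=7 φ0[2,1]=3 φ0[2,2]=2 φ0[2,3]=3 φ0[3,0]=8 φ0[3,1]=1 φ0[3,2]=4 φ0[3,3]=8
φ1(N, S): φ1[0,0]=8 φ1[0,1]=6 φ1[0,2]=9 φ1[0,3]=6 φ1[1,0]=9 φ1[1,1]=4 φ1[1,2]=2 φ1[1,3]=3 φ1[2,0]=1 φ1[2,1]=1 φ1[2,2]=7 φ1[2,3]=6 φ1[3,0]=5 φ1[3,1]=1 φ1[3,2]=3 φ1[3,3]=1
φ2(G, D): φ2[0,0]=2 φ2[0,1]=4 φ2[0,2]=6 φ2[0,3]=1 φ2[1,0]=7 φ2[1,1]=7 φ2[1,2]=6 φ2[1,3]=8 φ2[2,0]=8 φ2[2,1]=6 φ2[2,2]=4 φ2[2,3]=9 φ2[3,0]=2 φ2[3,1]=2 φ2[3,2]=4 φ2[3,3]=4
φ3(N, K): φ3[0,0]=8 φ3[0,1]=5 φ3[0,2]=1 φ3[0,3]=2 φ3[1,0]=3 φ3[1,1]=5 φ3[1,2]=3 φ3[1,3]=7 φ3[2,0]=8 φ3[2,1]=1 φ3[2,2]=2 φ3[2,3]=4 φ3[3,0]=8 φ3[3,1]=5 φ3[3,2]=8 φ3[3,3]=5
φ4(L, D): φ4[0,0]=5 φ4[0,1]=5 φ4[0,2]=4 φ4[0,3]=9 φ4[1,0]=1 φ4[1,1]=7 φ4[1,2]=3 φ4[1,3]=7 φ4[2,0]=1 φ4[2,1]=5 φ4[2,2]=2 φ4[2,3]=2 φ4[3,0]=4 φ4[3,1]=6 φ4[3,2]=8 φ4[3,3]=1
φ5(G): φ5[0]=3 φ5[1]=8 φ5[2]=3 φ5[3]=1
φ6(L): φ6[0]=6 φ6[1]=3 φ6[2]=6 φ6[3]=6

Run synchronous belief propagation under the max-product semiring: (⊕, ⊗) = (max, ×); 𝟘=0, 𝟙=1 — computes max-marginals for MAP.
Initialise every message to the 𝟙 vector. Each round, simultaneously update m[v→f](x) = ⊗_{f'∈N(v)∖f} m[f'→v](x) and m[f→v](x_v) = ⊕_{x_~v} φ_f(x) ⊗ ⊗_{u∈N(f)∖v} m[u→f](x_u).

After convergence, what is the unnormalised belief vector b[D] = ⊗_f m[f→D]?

init: all messages = 𝟙 over 4 values
r1 m[φ0→N] = [7, 9, 7, 8]
r1 m[φ0→D] = [8, 4, 9, 8]
r1 m[φ1→N] = [9, 9, 7, 5]
r1 m[φ1→S] = [9, 6, 9, 6]
r1 m[φ2→G] = [6, 8, 9, 4]
r1 m[φ2→D] = [8, 7, 6, 9]
r1 m[φ3→N] = [8, 7, 8, 8]
r1 m[φ3→K] = [8, 5, 8, 7]
r1 m[φ4→L] = [9, 7, 5, 8]
r1 m[φ4→D] = [5, 7, 8, 9]
r1 m[φ5→G] = [3, 8, 3, 1]
r1 m[φ6→L] = [6, 3, 6, 6]
r1 m[N→φ0] = [1, 1, 1, 1]
r1 m[N→φ1] = [1, 1, 1, 1]
r1 m[N→φ3] = [1, 1, 1, 1]
r1 m[G→φ2] = [1, 1, 1, 1]
r1 m[G→φ5] = [1, 1, 1, 1]
r1 m[L→φ4] = [1, 1, 1, 1]
r1 m[L→φ6] = [1, 1, 1, 1]
r1 m[S→φ1] = [1, 1, 1, 1]
r1 m[D→φ0] = [1, 1, 1, 1]
r1 m[D→φ2] = [1, 1, 1, 1]
r1 m[D→φ4] = [1, 1, 1, 1]
r1 m[K→φ3] = [1, 1, 1, 1]
r2 m[φ0→N] = [7, 9, 7, 8]
r2 m[φ0→D] = [8, 4, 9, 8]
r2 m[φ1→N] = [9, 9, 7, 5]
r2 m[φ1→S] = [9, 6, 9, 6]
r2 m[φ2→G] = [6, 8, 9, 4]
r2 m[φ2→D] = [8, 7, 6, 9]
r2 m[φ3→N] = [8, 7, 8, 8]
r2 m[φ3→K] = [8, 5, 8, 7]
r2 m[φ4→L] = [9, 7, 5, 8]
r2 m[φ4→D] = [5, 7, 8, 9]
r2 m[φ5→G] = [3, 8, 3, 1]
r2 m[φ6→L] = [6, 3, 6, 6]
r2 m[N→φ0] = [72, 63, 56, 40]
r2 m[N→φ1] = [56, 63, 56, 64]
r2 m[N→φ3] = [63, 81, 49, 40]
r2 m[G→φ2] = [3, 8, 3, 1]
r2 m[G→φ5] = [6, 8, 9, 4]
r2 m[L→φ4] = [6, 3, 6, 6]
r2 m[L→φ6] = [9, 7, 5, 8]
r2 m[S→φ1] = [1, 1, 1, 1]
r2 m[D→φ0] = [40, 49, 48, 81]
r2 m[D→φ2] = [40, 28, 72, 72]
r2 m[D→φ4] = [64, 28, 54, 72]
r2 m[K→φ3] = [1, 1, 1, 1]
r3 m[φ0→N] = [288, 432, 280, 648]
r3 m[φ0→D] = [504, 288, 567, 320]
r3 m[φ1→N] = [9, 9, 7, 5]
r3 m[φ1→S] = [567, 336, 504, 336]
r3 m[φ2→G] = [432, 576, 648, 288]
r3 m[φ2→D] = [56, 56, 48, 64]
r3 m[φ3→N] = [8, 7, 8, 8]
r3 m[φ3→K] = [504, 405, 320, 567]
r3 m[φ4→L] = [648, 504, 144, 432]
r3 m[φ4→D] = [30, 36, 48, 54]
r3 m[φ5→G] = [3, 8, 3, 1]
r3 m[φ6→L] = [6, 3, 6, 6]
r3 m[N→φ0] = [72, 63, 56, 40]
r3 m[N→φ1] = [56, 63, 56, 64]
r3 m[N→φ3] = [63, 81, 49, 40]
r3 m[G→φ2] = [3, 8, 3, 1]
r3 m[G→φ5] = [6, 8, 9, 4]
r3 m[L→φ4] = [6, 3, 6, 6]
r3 m[L→φ6] = [9, 7, 5, 8]
r3 m[S→φ1] = [1, 1, 1, 1]
r3 m[D→φ0] = [40, 49, 48, 81]
r3 m[D→φ2] = [40, 28, 72, 72]
r3 m[D→φ4] = [64, 28, 54, 72]
r3 m[K→φ3] = [1, 1, 1, 1]
r4 m[φ0→N] = [288, 432, 280, 648]
r4 m[φ0→D] = [504, 288, 567, 320]
r4 m[φ1→N] = [9, 9, 7, 5]
r4 m[φ1→S] = [567, 336, 504, 336]
r4 m[φ2→G] = [432, 576, 648, 288]
r4 m[φ2→D] = [56, 56, 48, 64]
r4 m[φ3→N] = [8, 7, 8, 8]
r4 m[φ3→K] = [504, 405, 320, 567]
r4 m[φ4→L] = [648, 504, 144, 432]
r4 m[φ4→D] = [30, 36, 48, 54]
r4 m[φ5→G] = [3, 8, 3, 1]
r4 m[φ6→L] = [6, 3, 6, 6]
r4 m[N→φ0] = [72, 63, 56, 40]
r4 m[N→φ1] = [2304, 3024, 2240, 5184]
r4 m[N→φ3] = [2592, 3888, 1960, 3240]
r4 m[G→φ2] = [3, 8, 3, 1]
r4 m[G→φ5] = [432, 576, 648, 288]
r4 m[L→φ4] = [6, 3, 6, 6]
r4 m[L→φ6] = [648, 504, 144, 432]
r4 m[S→φ1] = [1, 1, 1, 1]
r4 m[D→φ0] = [1680, 2016, 2304, 3456]
r4 m[D→φ2] = [15120, 10368, 27216, 17280]
r4 m[D→φ4] = [28224, 16128, 27216, 20480]
r4 m[K→φ3] = [1, 1, 1, 1]
r5 m[φ0→N] = [13824, 20736, 11760, 27648]
r5 m[φ0→D] = [504, 288, 567, 320]
r5 m[φ1→N] = [9, 9, 7, 5]
r5 m[φ1→S] = [27216, 13824, 20736, 13824]
r5 m[φ2→G] = [163296, 163296, 155520, 108864]
r5 m[φ2→D] = [56, 56, 48, 64]
r5 m[φ3→N] = [8, 7, 8, 8]
r5 m[φ3→K] = [25920, 19440, 25920, 27216]
r5 m[φ4→L] = [184320, 143360, 80640, 217728]
r5 m[φ4→D] = [30, 36, 48, 54]
r5 m[φ5→G] = [3, 8, 3, 1]
r5 m[φ6→L] = [6, 3, 6, 6]
r5 m[N→φ0] = [72, 63, 56, 40]
r5 m[N→φ1] = [2304, 3024, 2240, 5184]
r5 m[N→φ3] = [2592, 3888, 1960, 3240]
r5 m[G→φ2] = [3, 8, 3, 1]
r5 m[G→φ5] = [432, 576, 648, 288]
r5 m[L→φ4] = [6, 3, 6, 6]
r5 m[L→φ6] = [648, 504, 144, 432]
r5 m[S→φ1] = [1, 1, 1, 1]
r5 m[D→φ0] = [1680, 2016, 2304, 3456]
r5 m[D→φ2] = [15120, 10368, 27216, 17280]
r5 m[D→φ4] = [28224, 16128, 27216, 20480]
r5 m[K→φ3] = [1, 1, 1, 1]
r6 m[φ0→N] = [13824, 20736, 11760, 27648]
r6 m[φ0→D] = [504, 288, 567, 320]
r6 m[φ1→N] = [9, 9, 7, 5]
r6 m[φ1→S] = [27216, 13824, 20736, 13824]
r6 m[φ2→G] = [163296, 163296, 155520, 108864]
r6 m[φ2→D] = [56, 56, 48, 64]
r6 m[φ3→N] = [8, 7, 8, 8]
r6 m[φ3→K] = [25920, 19440, 25920, 27216]
r6 m[φ4→L] = [184320, 143360, 80640, 217728]
r6 m[φ4→D] = [30, 36, 48, 54]
r6 m[φ5→G] = [3, 8, 3, 1]
r6 m[φ6→L] = [6, 3, 6, 6]
r6 m[N→φ0] = [72, 63, 56, 40]
r6 m[N→φ1] = [110592, 145152, 94080, 221184]
r6 m[N→φ3] = [124416, 186624, 82320, 138240]
r6 m[G→φ2] = [3, 8, 3, 1]
r6 m[G→φ5] = [163296, 163296, 155520, 108864]
r6 m[L→φ4] = [6, 3, 6, 6]
r6 m[L→φ6] = [184320, 143360, 80640, 217728]
r6 m[S→φ1] = [1, 1, 1, 1]
r6 m[D→φ0] = [1680, 2016, 2304, 3456]
r6 m[D→φ2] = [15120, 10368, 27216, 17280]
r6 m[D→φ4] = [28224, 16128, 27216, 20480]
r6 m[K→φ3] = [1, 1, 1, 1]
r7 m[φ0→N] = [13824, 20736, 11760, 27648]
r7 m[φ0→D] = [504, 288, 567, 320]
r7 m[φ1→N] = [9, 9, 7, 5]
r7 m[φ1→S] = [1306368, 663552, 995328, 663552]
r7 m[φ2→G] = [163296, 163296, 155520, 108864]
r7 m[φ2→D] = [56, 56, 48, 64]
r7 m[φ3→N] = [8, 7, 8, 8]
r7 m[φ3→K] = [1105920, 933120, 1105920, 1306368]
r7 m[φ4→L] = [184320, 143360, 80640, 217728]
r7 m[φ4→D] = [30, 36, 48, 54]
r7 m[φ5→G] = [3, 8, 3, 1]
r7 m[φ6→L] = [6, 3, 6, 6]
r7 m[N→φ0] = [72, 63, 56, 40]
r7 m[N→φ1] = [110592, 145152, 94080, 221184]
r7 m[N→φ3] = [124416, 186624, 82320, 138240]
r7 m[G→φ2] = [3, 8, 3, 1]
r7 m[G→φ5] = [163296, 163296, 155520, 108864]
r7 m[L→φ4] = [6, 3, 6, 6]
r7 m[L→φ6] = [184320, 143360, 80640, 217728]
r7 m[S→φ1] = [1, 1, 1, 1]
r7 m[D→φ0] = [1680, 2016, 2304, 3456]
r7 m[D→φ2] = [15120, 10368, 27216, 17280]
r7 m[D→φ4] = [28224, 16128, 27216, 20480]
r7 m[K→φ3] = [1, 1, 1, 1]
r8 m[φ0→N] = [13824, 20736, 11760, 27648]
r8 m[φ0→D] = [504, 288, 567, 320]
r8 m[φ1→N] = [9, 9, 7, 5]
r8 m[φ1→S] = [1306368, 663552, 995328, 663552]
r8 m[φ2→G] = [163296, 163296, 155520, 108864]
r8 m[φ2→D] = [56, 56, 48, 64]
r8 m[φ3→N] = [8, 7, 8, 8]
r8 m[φ3→K] = [1105920, 933120, 1105920, 1306368]
r8 m[φ4→L] = [184320, 143360, 80640, 217728]
r8 m[φ4→D] = [30, 36, 48, 54]
r8 m[φ5→G] = [3, 8, 3, 1]
r8 m[φ6→L] = [6, 3, 6, 6]
r8 m[N→φ0] = [72, 63, 56, 40]
r8 m[N→φ1] = [110592, 145152, 94080, 221184]
r8 m[N→φ3] = [124416, 186624, 82320, 138240]
r8 m[G→φ2] = [3, 8, 3, 1]
r8 m[G→φ5] = [163296, 163296, 155520, 108864]
r8 m[L→φ4] = [6, 3, 6, 6]
r8 m[L→φ6] = [184320, 143360, 80640, 217728]
r8 m[S→φ1] = [1, 1, 1, 1]
r8 m[D→φ0] = [1680, 2016, 2304, 3456]
r8 m[D→φ2] = [15120, 10368, 27216, 17280]
r8 m[D→φ4] = [28224, 16128, 27216, 20480]
r8 m[K→φ3] = [1, 1, 1, 1]
fixed point reached at round 8
b[D] = ⊗ incoming = [846720, 580608, 1306368, 1105920]

b[D] = [846720, 580608, 1306368, 1105920]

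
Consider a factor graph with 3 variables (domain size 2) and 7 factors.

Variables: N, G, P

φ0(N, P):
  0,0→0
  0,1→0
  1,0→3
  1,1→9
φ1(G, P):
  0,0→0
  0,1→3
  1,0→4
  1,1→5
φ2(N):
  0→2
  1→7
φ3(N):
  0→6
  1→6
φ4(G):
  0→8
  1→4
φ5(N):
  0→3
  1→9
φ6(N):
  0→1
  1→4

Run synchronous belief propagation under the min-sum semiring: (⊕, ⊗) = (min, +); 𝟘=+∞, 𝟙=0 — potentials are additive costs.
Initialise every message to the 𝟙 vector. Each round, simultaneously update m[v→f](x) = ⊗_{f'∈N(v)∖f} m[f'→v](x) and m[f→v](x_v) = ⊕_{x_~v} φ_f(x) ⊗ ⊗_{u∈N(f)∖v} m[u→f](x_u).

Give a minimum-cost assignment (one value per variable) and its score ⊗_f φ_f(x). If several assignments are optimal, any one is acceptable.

assignment: (N=0, G=0, P=0); score = 20

init: all messages = 𝟙 over 2 values
r1 m[φ0→N] = [0, 3]
r1 m[φ0→P] = [0, 0]
r1 m[φ1→G] = [0, 4]
r1 m[φ1→P] = [0, 3]
r1 m[φ2→N] = [2, 7]
r1 m[φ3→N] = [6, 6]
r1 m[φ4→G] = [8, 4]
r1 m[φ5→N] = [3, 9]
r1 m[φ6→N] = [1, 4]
r1 m[N→φ0] = [0, 0]
r1 m[N→φ2] = [0, 0]
r1 m[N→φ3] = [0, 0]
r1 m[N→φ5] = [0, 0]
r1 m[N→φ6] = [0, 0]
r1 m[G→φ1] = [0, 0]
r1 m[G→φ4] = [0, 0]
r1 m[P→φ0] = [0, 0]
r1 m[P→φ1] = [0, 0]
r2 m[φ0→N] = [0, 3]
r2 m[φ0→P] = [0, 0]
r2 m[φ1→G] = [0, 4]
r2 m[φ1→P] = [0, 3]
r2 m[φ2→N] = [2, 7]
r2 m[φ3→N] = [6, 6]
r2 m[φ4→G] = [8, 4]
r2 m[φ5→N] = [3, 9]
r2 m[φ6→N] = [1, 4]
r2 m[N→φ0] = [12, 26]
r2 m[N→φ2] = [10, 22]
r2 m[N→φ3] = [6, 23]
r2 m[N→φ5] = [9, 20]
r2 m[N→φ6] = [11, 25]
r2 m[G→φ1] = [8, 4]
r2 m[G→φ4] = [0, 4]
r2 m[P→φ0] = [0, 3]
r2 m[P→φ1] = [0, 0]
r3 m[φ0→N] = [0, 3]
r3 m[φ0→P] = [12, 12]
r3 m[φ1→G] = [0, 4]
r3 m[φ1→P] = [8, 9]
r3 m[φ2→N] = [2, 7]
r3 m[φ3→N] = [6, 6]
r3 m[φ4→G] = [8, 4]
r3 m[φ5→N] = [3, 9]
r3 m[φ6→N] = [1, 4]
r3 m[N→φ0] = [12, 26]
r3 m[N→φ2] = [10, 22]
r3 m[N→φ3] = [6, 23]
r3 m[N→φ5] = [9, 20]
r3 m[N→φ6] = [11, 25]
r3 m[G→φ1] = [8, 4]
r3 m[G→φ4] = [0, 4]
r3 m[P→φ0] = [0, 3]
r3 m[P→φ1] = [0, 0]
r4 m[φ0→N] = [0, 3]
r4 m[φ0→P] = [12, 12]
r4 m[φ1→G] = [0, 4]
r4 m[φ1→P] = [8, 9]
r4 m[φ2→N] = [2, 7]
r4 m[φ3→N] = [6, 6]
r4 m[φ4→G] = [8, 4]
r4 m[φ5→N] = [3, 9]
r4 m[φ6→N] = [1, 4]
r4 m[N→φ0] = [12, 26]
r4 m[N→φ2] = [10, 22]
r4 m[N→φ3] = [6, 23]
r4 m[N→φ5] = [9, 20]
r4 m[N→φ6] = [11, 25]
r4 m[G→φ1] = [8, 4]
r4 m[G→φ4] = [0, 4]
r4 m[P→φ0] = [8, 9]
r4 m[P→φ1] = [12, 12]
r5 m[φ0→N] = [8, 11]
r5 m[φ0→P] = [12, 12]
r5 m[φ1→G] = [12, 16]
r5 m[φ1→P] = [8, 9]
r5 m[φ2→N] = [2, 7]
r5 m[φ3→N] = [6, 6]
r5 m[φ4→G] = [8, 4]
r5 m[φ5→N] = [3, 9]
r5 m[φ6→N] = [1, 4]
r5 m[N→φ0] = [12, 26]
r5 m[N→φ2] = [10, 22]
r5 m[N→φ3] = [6, 23]
r5 m[N→φ5] = [9, 20]
r5 m[N→φ6] = [11, 25]
r5 m[G→φ1] = [8, 4]
r5 m[G→φ4] = [0, 4]
r5 m[P→φ0] = [8, 9]
r5 m[P→φ1] = [12, 12]
r6 m[φ0→N] = [8, 11]
r6 m[φ0→P] = [12, 12]
r6 m[φ1→G] = [12, 16]
r6 m[φ1→P] = [8, 9]
r6 m[φ2→N] = [2, 7]
r6 m[φ3→N] = [6, 6]
r6 m[φ4→G] = [8, 4]
r6 m[φ5→N] = [3, 9]
r6 m[φ6→N] = [1, 4]
r6 m[N→φ0] = [12, 26]
r6 m[N→φ2] = [18, 30]
r6 m[N→φ3] = [14, 31]
r6 m[N→φ5] = [17, 28]
r6 m[N→φ6] = [19, 33]
r6 m[G→φ1] = [8, 4]
r6 m[G→φ4] = [12, 16]
r6 m[P→φ0] = [8, 9]
r6 m[P→φ1] = [12, 12]
r7 m[φ0→N] = [8, 11]
r7 m[φ0→P] = [12, 12]
r7 m[φ1→G] = [12, 16]
r7 m[φ1→P] = [8, 9]
r7 m[φ2→N] = [2, 7]
r7 m[φ3→N] = [6, 6]
r7 m[φ4→G] = [8, 4]
r7 m[φ5→N] = [3, 9]
r7 m[φ6→N] = [1, 4]
r7 m[N→φ0] = [12, 26]
r7 m[N→φ2] = [18, 30]
r7 m[N→φ3] = [14, 31]
r7 m[N→φ5] = [17, 28]
r7 m[N→φ6] = [19, 33]
r7 m[G→φ1] = [8, 4]
r7 m[G→φ4] = [12, 16]
r7 m[P→φ0] = [8, 9]
r7 m[P→φ1] = [12, 12]
fixed point reached at round 7
traceback from N: (N=0, G=0, P=0), score=20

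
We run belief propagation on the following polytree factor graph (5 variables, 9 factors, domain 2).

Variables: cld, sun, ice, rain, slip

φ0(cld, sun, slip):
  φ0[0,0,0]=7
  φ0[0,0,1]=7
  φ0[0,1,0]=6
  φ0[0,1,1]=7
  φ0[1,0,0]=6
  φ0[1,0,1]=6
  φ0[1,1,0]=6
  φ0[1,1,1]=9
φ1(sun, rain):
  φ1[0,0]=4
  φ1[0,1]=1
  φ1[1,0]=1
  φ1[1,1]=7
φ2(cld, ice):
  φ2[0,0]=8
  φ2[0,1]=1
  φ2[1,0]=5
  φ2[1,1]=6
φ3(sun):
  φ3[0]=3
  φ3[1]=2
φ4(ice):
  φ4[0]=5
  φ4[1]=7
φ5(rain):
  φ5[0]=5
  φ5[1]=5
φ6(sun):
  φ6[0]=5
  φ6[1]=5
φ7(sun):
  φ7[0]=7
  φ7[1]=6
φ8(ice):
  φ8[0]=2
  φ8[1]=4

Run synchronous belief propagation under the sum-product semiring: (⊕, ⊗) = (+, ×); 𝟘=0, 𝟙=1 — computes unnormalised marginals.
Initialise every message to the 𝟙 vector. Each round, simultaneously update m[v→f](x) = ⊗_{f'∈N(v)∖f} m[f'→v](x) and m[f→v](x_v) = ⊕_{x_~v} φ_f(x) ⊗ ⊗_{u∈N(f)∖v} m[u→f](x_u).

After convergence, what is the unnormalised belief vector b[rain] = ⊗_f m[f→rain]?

init: all messages = 𝟙 over 2 values
r1 m[φ0→cld] = [27, 27]
r1 m[φ0→sun] = [26, 28]
r1 m[φ0→slip] = [25, 29]
r1 m[φ1→sun] = [5, 8]
r1 m[φ1→rain] = [5, 8]
r1 m[φ2→cld] = [9, 11]
r1 m[φ2→ice] = [13, 7]
r1 m[φ3→sun] = [3, 2]
r1 m[φ4→ice] = [5, 7]
r1 m[φ5→rain] = [5, 5]
r1 m[φ6→sun] = [5, 5]
r1 m[φ7→sun] = [7, 6]
r1 m[φ8→ice] = [2, 4]
r1 m[cld→φ0] = [1, 1]
r1 m[cld→φ2] = [1, 1]
r1 m[sun→φ0] = [1, 1]
r1 m[sun→φ1] = [1, 1]
r1 m[sun→φ3] = [1, 1]
r1 m[sun→φ6] = [1, 1]
r1 m[sun→φ7] = [1, 1]
r1 m[ice→φ2] = [1, 1]
r1 m[ice→φ4] = [1, 1]
r1 m[ice→φ8] = [1, 1]
r1 m[rain→φ1] = [1, 1]
r1 m[rain→φ5] = [1, 1]
r1 m[slip→φ0] = [1, 1]
r2 m[φ0→cld] = [27, 27]
r2 m[φ0→sun] = [26, 28]
r2 m[φ0→slip] = [25, 29]
r2 m[φ1→sun] = [5, 8]
r2 m[φ1→rain] = [5, 8]
r2 m[φ2→cld] = [9, 11]
r2 m[φ2→ice] = [13, 7]
r2 m[φ3→sun] = [3, 2]
r2 m[φ4→ice] = [5, 7]
r2 m[φ5→rain] = [5, 5]
r2 m[φ6→sun] = [5, 5]
r2 m[φ7→sun] = [7, 6]
r2 m[φ8→ice] = [2, 4]
r2 m[cld→φ0] = [9, 11]
r2 m[cld→φ2] = [27, 27]
r2 m[sun→φ0] = [525, 480]
r2 m[sun→φ1] = [2730, 1680]
r2 m[sun→φ3] = [4550, 6720]
r2 m[sun→φ6] = [2730, 2688]
r2 m[sun→φ7] = [1950, 2240]
r2 m[ice→φ2] = [10, 28]
r2 m[ice→φ4] = [26, 28]
r2 m[ice→φ8] = [65, 49]
r2 m[rain→φ1] = [5, 5]
r2 m[rain→φ5] = [5, 8]
r2 m[slip→φ0] = [1, 1]
r3 m[φ0→cld] = [13590, 13500]
r3 m[φ0→sun] = [258, 282]
r3 m[φ0→slip] = [125325, 145485]
r3 m[φ1→sun] = [25, 40]
r3 m[φ1→rain] = [12600, 14490]
r3 m[φ2→cld] = [108, 218]
r3 m[φ2→ice] = [351, 189]
r3 m[φ3→sun] = [3, 2]
r3 m[φ4→ice] = [5, 7]
r3 m[φ5→rain] = [5, 5]
r3 m[φ6→sun] = [5, 5]
r3 m[φ7→sun] = [7, 6]
r3 m[φ8→ice] = [2, 4]
r3 m[cld→φ0] = [9, 11]
r3 m[cld→φ2] = [27, 27]
r3 m[sun→φ0] = [525, 480]
r3 m[sun→φ1] = [2730, 1680]
r3 m[sun→φ3] = [4550, 6720]
r3 m[sun→φ6] = [2730, 2688]
r3 m[sun→φ7] = [1950, 2240]
r3 m[ice→φ2] = [10, 28]
r3 m[ice→φ4] = [26, 28]
r3 m[ice→φ8] = [65, 49]
r3 m[rain→φ1] = [5, 5]
r3 m[rain→φ5] = [5, 8]
r3 m[slip→φ0] = [1, 1]
r4 m[φ0→cld] = [13590, 13500]
r4 m[φ0→sun] = [258, 282]
r4 m[φ0→slip] = [125325, 145485]
r4 m[φ1→sun] = [25, 40]
r4 m[φ1→rain] = [12600, 14490]
r4 m[φ2→cld] = [108, 218]
r4 m[φ2→ice] = [351, 189]
r4 m[φ3→sun] = [3, 2]
r4 m[φ4→ice] = [5, 7]
r4 m[φ5→rain] = [5, 5]
r4 m[φ6→sun] = [5, 5]
r4 m[φ7→sun] = [7, 6]
r4 m[φ8→ice] = [2, 4]
r4 m[cld→φ0] = [108, 218]
r4 m[cld→φ2] = [13590, 13500]
r4 m[sun→φ0] = [2625, 2400]
r4 m[sun→φ1] = [27090, 16920]
r4 m[sun→φ3] = [225750, 338400]
r4 m[sun→φ6] = [135450, 135360]
r4 m[sun→φ7] = [96750, 112800]
r4 m[ice→φ2] = [10, 28]
r4 m[ice→φ4] = [702, 756]
r4 m[ice→φ8] = [1755, 1323]
r4 m[rain→φ1] = [5, 5]
r4 m[rain→φ5] = [12600, 14490]
r4 m[slip→φ0] = [1, 1]
r5 m[φ0→cld] = [67950, 67500]
r5 m[φ0→sun] = [4128, 4674]
r5 m[φ0→slip] = [10112400, 11941200]
r5 m[φ1→sun] = [25, 40]
r5 m[φ1→rain] = [125280, 145530]
r5 m[φ2→cld] = [108, 218]
r5 m[φ2→ice] = [176220, 94590]
r5 m[φ3→sun] = [3, 2]
r5 m[φ4→ice] = [5, 7]
r5 m[φ5→rain] = [5, 5]
r5 m[φ6→sun] = [5, 5]
r5 m[φ7→sun] = [7, 6]
r5 m[φ8→ice] = [2, 4]
r5 m[cld→φ0] = [108, 218]
r5 m[cld→φ2] = [13590, 13500]
r5 m[sun→φ0] = [2625, 2400]
r5 m[sun→φ1] = [27090, 16920]
r5 m[sun→φ3] = [225750, 338400]
r5 m[sun→φ6] = [135450, 135360]
r5 m[sun→φ7] = [96750, 112800]
r5 m[ice→φ2] = [10, 28]
r5 m[ice→φ4] = [702, 756]
r5 m[ice→φ8] = [1755, 1323]
r5 m[rain→φ1] = [5, 5]
r5 m[rain→φ5] = [12600, 14490]
r5 m[slip→φ0] = [1, 1]
r6 m[φ0→cld] = [67950, 67500]
r6 m[φ0→sun] = [4128, 4674]
r6 m[φ0→slip] = [10112400, 11941200]
r6 m[φ1→sun] = [25, 40]
r6 m[φ1→rain] = [125280, 145530]
r6 m[φ2→cld] = [108, 218]
r6 m[φ2→ice] = [176220, 94590]
r6 m[φ3→sun] = [3, 2]
r6 m[φ4→ice] = [5, 7]
r6 m[φ5→rain] = [5, 5]
r6 m[φ6→sun] = [5, 5]
r6 m[φ7→sun] = [7, 6]
r6 m[φ8→ice] = [2, 4]
r6 m[cld→φ0] = [108, 218]
r6 m[cld→φ2] = [67950, 67500]
r6 m[sun→φ0] = [2625, 2400]
r6 m[sun→φ1] = [433440, 280440]
r6 m[sun→φ3] = [3612000, 5608800]
r6 m[sun→φ6] = [2167200, 2243520]
r6 m[sun→φ7] = [1548000, 1869600]
r6 m[ice→φ2] = [10, 28]
r6 m[ice→φ4] = [352440, 378360]
r6 m[ice→φ8] = [881100, 662130]
r6 m[rain→φ1] = [5, 5]
r6 m[rain→φ5] = [125280, 145530]
r6 m[slip→φ0] = [1, 1]
r7 m[φ0→cld] = [67950, 67500]
r7 m[φ0→sun] = [4128, 4674]
r7 m[φ0→slip] = [10112400, 11941200]
r7 m[φ1→sun] = [25, 40]
r7 m[φ1→rain] = [2014200, 2396520]
r7 m[φ2→cld] = [108, 218]
r7 m[φ2→ice] = [881100, 472950]
r7 m[φ3→sun] = [3, 2]
r7 m[φ4→ice] = [5, 7]
r7 m[φ5→rain] = [5, 5]
r7 m[φ6→sun] = [5, 5]
r7 m[φ7→sun] = [7, 6]
r7 m[φ8→ice] = [2, 4]
r7 m[cld→φ0] = [108, 218]
r7 m[cld→φ2] = [67950, 67500]
r7 m[sun→φ0] = [2625, 2400]
r7 m[sun→φ1] = [433440, 280440]
r7 m[sun→φ3] = [3612000, 5608800]
r7 m[sun→φ6] = [2167200, 2243520]
r7 m[sun→φ7] = [1548000, 1869600]
r7 m[ice→φ2] = [10, 28]
r7 m[ice→φ4] = [352440, 378360]
r7 m[ice→φ8] = [881100, 662130]
r7 m[rain→φ1] = [5, 5]
r7 m[rain→φ5] = [125280, 145530]
r7 m[slip→φ0] = [1, 1]
r8 m[φ0→cld] = [67950, 67500]
r8 m[φ0→sun] = [4128, 4674]
r8 m[φ0→slip] = [10112400, 11941200]
r8 m[φ1→sun] = [25, 40]
r8 m[φ1→rain] = [2014200, 2396520]
r8 m[φ2→cld] = [108, 218]
r8 m[φ2→ice] = [881100, 472950]
r8 m[φ3→sun] = [3, 2]
r8 m[φ4→ice] = [5, 7]
r8 m[φ5→rain] = [5, 5]
r8 m[φ6→sun] = [5, 5]
r8 m[φ7→sun] = [7, 6]
r8 m[φ8→ice] = [2, 4]
r8 m[cld→φ0] = [108, 218]
r8 m[cld→φ2] = [67950, 67500]
r8 m[sun→φ0] = [2625, 2400]
r8 m[sun→φ1] = [433440, 280440]
r8 m[sun→φ3] = [3612000, 5608800]
r8 m[sun→φ6] = [2167200, 2243520]
r8 m[sun→φ7] = [1548000, 1869600]
r8 m[ice→φ2] = [10, 28]
r8 m[ice→φ4] = [1762200, 1891800]
r8 m[ice→φ8] = [4405500, 3310650]
r8 m[rain→φ1] = [5, 5]
r8 m[rain→φ5] = [2014200, 2396520]
r8 m[slip→φ0] = [1, 1]
r9 m[φ0→cld] = [67950, 67500]
r9 m[φ0→sun] = [4128, 4674]
r9 m[φ0→slip] = [10112400, 11941200]
r9 m[φ1→sun] = [25, 40]
r9 m[φ1→rain] = [2014200, 2396520]
r9 m[φ2→cld] = [108, 218]
r9 m[φ2→ice] = [881100, 472950]
r9 m[φ3→sun] = [3, 2]
r9 m[φ4→ice] = [5, 7]
r9 m[φ5→rain] = [5, 5]
r9 m[φ6→sun] = [5, 5]
r9 m[φ7→sun] = [7, 6]
r9 m[φ8→ice] = [2, 4]
r9 m[cld→φ0] = [108, 218]
r9 m[cld→φ2] = [67950, 67500]
r9 m[sun→φ0] = [2625, 2400]
r9 m[sun→φ1] = [433440, 280440]
r9 m[sun→φ3] = [3612000, 5608800]
r9 m[sun→φ6] = [2167200, 2243520]
r9 m[sun→φ7] = [1548000, 1869600]
r9 m[ice→φ2] = [10, 28]
r9 m[ice→φ4] = [1762200, 1891800]
r9 m[ice→φ8] = [4405500, 3310650]
r9 m[rain→φ1] = [5, 5]
r9 m[rain→φ5] = [2014200, 2396520]
r9 m[slip→φ0] = [1, 1]
fixed point reached at round 9
b[rain] = ⊗ incoming = [10071000, 11982600]

b[rain] = [10071000, 11982600]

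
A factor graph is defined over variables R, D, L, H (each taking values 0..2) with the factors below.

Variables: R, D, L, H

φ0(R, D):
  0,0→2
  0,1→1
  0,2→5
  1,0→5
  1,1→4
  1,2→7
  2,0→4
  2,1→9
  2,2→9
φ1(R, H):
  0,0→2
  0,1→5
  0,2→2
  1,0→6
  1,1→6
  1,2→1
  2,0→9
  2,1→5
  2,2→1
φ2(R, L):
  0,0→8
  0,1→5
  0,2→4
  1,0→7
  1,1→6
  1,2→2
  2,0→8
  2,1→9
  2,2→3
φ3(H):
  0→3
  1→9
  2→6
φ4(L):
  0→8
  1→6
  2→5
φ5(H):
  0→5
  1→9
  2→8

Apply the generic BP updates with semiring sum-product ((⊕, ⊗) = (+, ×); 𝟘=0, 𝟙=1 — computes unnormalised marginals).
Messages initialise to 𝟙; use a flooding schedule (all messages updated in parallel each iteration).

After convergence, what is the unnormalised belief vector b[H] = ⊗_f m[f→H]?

b[H] = [569250, 2347542, 306336]

init: all messages = 𝟙 over 3 values
r1 m[φ0→R] = [8, 16, 22]
r1 m[φ0→D] = [11, 14, 21]
r1 m[φ1→R] = [9, 13, 15]
r1 m[φ1→H] = [17, 16, 4]
r1 m[φ2→R] = [17, 15, 20]
r1 m[φ2→L] = [23, 20, 9]
r1 m[φ3→H] = [3, 9, 6]
r1 m[φ4→L] = [8, 6, 5]
r1 m[φ5→H] = [5, 9, 8]
r1 m[R→φ0] = [1, 1, 1]
r1 m[R→φ1] = [1, 1, 1]
r1 m[R→φ2] = [1, 1, 1]
r1 m[D→φ0] = [1, 1, 1]
r1 m[L→φ2] = [1, 1, 1]
r1 m[L→φ4] = [1, 1, 1]
r1 m[H→φ1] = [1, 1, 1]
r1 m[H→φ3] = [1, 1, 1]
r1 m[H→φ5] = [1, 1, 1]
r2 m[φ0→R] = [8, 16, 22]
r2 m[φ0→D] = [11, 14, 21]
r2 m[φ1→R] = [9, 13, 15]
r2 m[φ1→H] = [17, 16, 4]
r2 m[φ2→R] = [17, 15, 20]
r2 m[φ2→L] = [23, 20, 9]
r2 m[φ3→H] = [3, 9, 6]
r2 m[φ4→L] = [8, 6, 5]
r2 m[φ5→H] = [5, 9, 8]
r2 m[R→φ0] = [153, 195, 300]
r2 m[R→φ1] = [136, 240, 440]
r2 m[R→φ2] = [72, 208, 330]
r2 m[D→φ0] = [1, 1, 1]
r2 m[L→φ2] = [8, 6, 5]
r2 m[L→φ4] = [23, 20, 9]
r2 m[H→φ1] = [15, 81, 48]
r2 m[H→φ3] = [85, 144, 32]
r2 m[H→φ5] = [51, 144, 24]
r3 m[φ0→R] = [8, 16, 22]
r3 m[φ0→D] = [2481, 3633, 4830]
r3 m[φ1→R] = [531, 624, 588]
r3 m[φ1→H] = [5672, 4320, 952]
r3 m[φ2→R] = [114, 102, 133]
r3 m[φ2→L] = [4672, 4578, 1694]
r3 m[φ3→H] = [3, 9, 6]
r3 m[φ4→L] = [8, 6, 5]
r3 m[φ5→H] = [5, 9, 8]
r3 m[R→φ0] = [153, 195, 300]
r3 m[R→φ1] = [136, 240, 440]
r3 m[R→φ2] = [72, 208, 330]
r3 m[D→φ0] = [1, 1, 1]
r3 m[L→φ2] = [8, 6, 5]
r3 m[L→φ4] = [23, 20, 9]
r3 m[H→φ1] = [15, 81, 48]
r3 m[H→φ3] = [85, 144, 32]
r3 m[H→φ5] = [51, 144, 24]
r4 m[φ0→R] = [8, 16, 22]
r4 m[φ0→D] = [2481, 3633, 4830]
r4 m[φ1→R] = [531, 624, 588]
r4 m[φ1→H] = [5672, 4320, 952]
r4 m[φ2→R] = [114, 102, 133]
r4 m[φ2→L] = [4672, 4578, 1694]
r4 m[φ3→H] = [3, 9, 6]
r4 m[φ4→L] = [8, 6, 5]
r4 m[φ5→H] = [5, 9, 8]
r4 m[R→φ0] = [60534, 63648, 78204]
r4 m[R→φ1] = [912, 1632, 2926]
r4 m[R→φ2] = [4248, 9984, 12936]
r4 m[D→φ0] = [1, 1, 1]
r4 m[L→φ2] = [8, 6, 5]
r4 m[L→φ4] = [4672, 4578, 1694]
r4 m[H→φ1] = [15, 81, 48]
r4 m[H→φ3] = [28360, 38880, 7616]
r4 m[H→φ5] = [17016, 38880, 5712]
r5 m[φ0→R] = [8, 16, 22]
r5 m[φ0→D] = [752124, 1018962, 1452042]
r5 m[φ1→R] = [531, 624, 588]
r5 m[φ1→H] = [37950, 28982, 6382]
r5 m[φ2→R] = [114, 102, 133]
r5 m[φ2→L] = [207360, 197568, 75768]
r5 m[φ3→H] = [3, 9, 6]
r5 m[φ4→L] = [8, 6, 5]
r5 m[φ5→H] = [5, 9, 8]
r5 m[R→φ0] = [60534, 63648, 78204]
r5 m[R→φ1] = [912, 1632, 2926]
r5 m[R→φ2] = [4248, 9984, 12936]
r5 m[D→φ0] = [1, 1, 1]
r5 m[L→φ2] = [8, 6, 5]
r5 m[L→φ4] = [4672, 4578, 1694]
r5 m[H→φ1] = [15, 81, 48]
r5 m[H→φ3] = [28360, 38880, 7616]
r5 m[H→φ5] = [17016, 38880, 5712]
r6 m[φ0→R] = [8, 16, 22]
r6 m[φ0→D] = [752124, 1018962, 1452042]
r6 m[φ1→R] = [531, 624, 588]
r6 m[φ1→H] = [37950, 28982, 6382]
r6 m[φ2→R] = [114, 102, 133]
r6 m[φ2→L] = [207360, 197568, 75768]
r6 m[φ3→H] = [3, 9, 6]
r6 m[φ4→L] = [8, 6, 5]
r6 m[φ5→H] = [5, 9, 8]
r6 m[R→φ0] = [60534, 63648, 78204]
r6 m[R→φ1] = [912, 1632, 2926]
r6 m[R→φ2] = [4248, 9984, 12936]
r6 m[D→φ0] = [1, 1, 1]
r6 m[L→φ2] = [8, 6, 5]
r6 m[L→φ4] = [207360, 197568, 75768]
r6 m[H→φ1] = [15, 81, 48]
r6 m[H→φ3] = [189750, 260838, 51056]
r6 m[H→φ5] = [113850, 260838, 38292]
r7 m[φ0→R] = [8, 16, 22]
r7 m[φ0→D] = [752124, 1018962, 1452042]
r7 m[φ1→R] = [531, 624, 588]
r7 m[φ1→H] = [37950, 28982, 6382]
r7 m[φ2→R] = [114, 102, 133]
r7 m[φ2→L] = [207360, 197568, 75768]
r7 m[φ3→H] = [3, 9, 6]
r7 m[φ4→L] = [8, 6, 5]
r7 m[φ5→H] = [5, 9, 8]
r7 m[R→φ0] = [60534, 63648, 78204]
r7 m[R→φ1] = [912, 1632, 2926]
r7 m[R→φ2] = [4248, 9984, 12936]
r7 m[D→φ0] = [1, 1, 1]
r7 m[L→φ2] = [8, 6, 5]
r7 m[L→φ4] = [207360, 197568, 75768]
r7 m[H→φ1] = [15, 81, 48]
r7 m[H→φ3] = [189750, 260838, 51056]
r7 m[H→φ5] = [113850, 260838, 38292]
fixed point reached at round 7
b[H] = ⊗ incoming = [569250, 2347542, 306336]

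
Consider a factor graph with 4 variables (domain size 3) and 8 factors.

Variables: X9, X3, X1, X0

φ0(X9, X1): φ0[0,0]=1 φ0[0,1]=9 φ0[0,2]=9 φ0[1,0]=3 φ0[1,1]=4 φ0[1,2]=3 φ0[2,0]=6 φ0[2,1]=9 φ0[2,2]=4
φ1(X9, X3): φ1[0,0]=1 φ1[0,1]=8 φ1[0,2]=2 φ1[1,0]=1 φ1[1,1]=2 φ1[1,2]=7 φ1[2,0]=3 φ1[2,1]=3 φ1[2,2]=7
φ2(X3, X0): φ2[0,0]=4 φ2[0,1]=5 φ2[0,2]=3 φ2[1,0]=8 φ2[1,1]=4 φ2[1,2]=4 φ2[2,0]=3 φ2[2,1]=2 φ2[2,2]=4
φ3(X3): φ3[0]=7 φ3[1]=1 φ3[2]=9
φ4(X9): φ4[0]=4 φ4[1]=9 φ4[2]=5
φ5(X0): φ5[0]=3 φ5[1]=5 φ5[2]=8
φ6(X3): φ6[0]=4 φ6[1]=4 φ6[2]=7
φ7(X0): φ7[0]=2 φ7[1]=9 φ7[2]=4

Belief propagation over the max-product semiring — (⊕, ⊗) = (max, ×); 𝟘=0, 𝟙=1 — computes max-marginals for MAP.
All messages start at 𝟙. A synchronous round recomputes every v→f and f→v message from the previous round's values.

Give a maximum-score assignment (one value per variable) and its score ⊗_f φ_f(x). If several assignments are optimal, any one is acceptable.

assignment: (X9=2, X3=2, X1=1, X0=2); score = 2540160

init: all messages = 𝟙 over 3 values
r1 m[φ0→X9] = [9, 4, 9]
r1 m[φ0→X1] = [6, 9, 9]
r1 m[φ1→X9] = [8, 7, 7]
r1 m[φ1→X3] = [3, 8, 7]
r1 m[φ2→X3] = [5, 8, 4]
r1 m[φ2→X0] = [8, 5, 4]
r1 m[φ3→X3] = [7, 1, 9]
r1 m[φ4→X9] = [4, 9, 5]
r1 m[φ5→X0] = [3, 5, 8]
r1 m[φ6→X3] = [4, 4, 7]
r1 m[φ7→X0] = [2, 9, 4]
r1 m[X9→φ0] = [1, 1, 1]
r1 m[X9→φ1] = [1, 1, 1]
r1 m[X9→φ4] = [1, 1, 1]
r1 m[X3→φ1] = [1, 1, 1]
r1 m[X3→φ2] = [1, 1, 1]
r1 m[X3→φ3] = [1, 1, 1]
r1 m[X3→φ6] = [1, 1, 1]
r1 m[X1→φ0] = [1, 1, 1]
r1 m[X0→φ2] = [1, 1, 1]
r1 m[X0→φ5] = [1, 1, 1]
r1 m[X0→φ7] = [1, 1, 1]
r2 m[φ0→X9] = [9, 4, 9]
r2 m[φ0→X1] = [6, 9, 9]
r2 m[φ1→X9] = [8, 7, 7]
r2 m[φ1→X3] = [3, 8, 7]
r2 m[φ2→X3] = [5, 8, 4]
r2 m[φ2→X0] = [8, 5, 4]
r2 m[φ3→X3] = [7, 1, 9]
r2 m[φ4→X9] = [4, 9, 5]
r2 m[φ5→X0] = [3, 5, 8]
r2 m[φ6→X3] = [4, 4, 7]
r2 m[φ7→X0] = [2, 9, 4]
r2 m[X9→φ0] = [32, 63, 35]
r2 m[X9→φ1] = [36, 36, 45]
r2 m[X9→φ4] = [72, 28, 63]
r2 m[X3→φ1] = [140, 32, 252]
r2 m[X3→φ2] = [84, 32, 441]
r2 m[X3→φ3] = [60, 256, 196]
r2 m[X3→φ6] = [105, 64, 252]
r2 m[X1→φ0] = [1, 1, 1]
r2 m[X0→φ2] = [6, 45, 32]
r2 m[X0→φ5] = [16, 45, 16]
r2 m[X0→φ7] = [24, 25, 32]
r3 m[φ0→X9] = [9, 4, 9]
r3 m[φ0→X1] = [210, 315, 288]
r3 m[φ1→X9] = [504, 1764, 1764]
r3 m[φ1→X3] = [135, 288, 315]
r3 m[φ2→X3] = [225, 180, 128]
r3 m[φ2→X0] = [1323, 882, 1764]
r3 m[φ3→X3] = [7, 1, 9]
r3 m[φ4→X9] = [4, 9, 5]
r3 m[φ5→X0] = [3, 5, 8]
r3 m[φ6→X3] = [4, 4, 7]
r3 m[φ7→X0] = [2, 9, 4]
r3 m[X9→φ0] = [32, 63, 35]
r3 m[X9→φ1] = [36, 36, 45]
r3 m[X9→φ4] = [72, 28, 63]
r3 m[X3→φ1] = [140, 32, 252]
r3 m[X3→φ2] = [84, 32, 441]
r3 m[X3→φ3] = [60, 256, 196]
r3 m[X3→φ6] = [105, 64, 252]
r3 m[X1→φ0] = [1, 1, 1]
r3 m[X0→φ2] = [6, 45, 32]
r3 m[X0→φ5] = [16, 45, 16]
r3 m[X0→φ7] = [24, 25, 32]
r4 m[φ0→X9] = [9, 4, 9]
r4 m[φ0→X1] = [210, 315, 288]
r4 m[φ1→X9] = [504, 1764, 1764]
r4 m[φ1→X3] = [135, 288, 315]
r4 m[φ2→X3] = [225, 180, 128]
r4 m[φ2→X0] = [1323, 882, 1764]
r4 m[φ3→X3] = [7, 1, 9]
r4 m[φ4→X9] = [4, 9, 5]
r4 m[φ5→X0] = [3, 5, 8]
r4 m[φ6→X3] = [4, 4, 7]
r4 m[φ7→X0] = [2, 9, 4]
r4 m[X9→φ0] = [2016, 15876, 8820]
r4 m[X9→φ1] = [36, 36, 45]
r4 m[X9→φ4] = [4536, 7056, 15876]
r4 m[X3→φ1] = [6300, 720, 8064]
r4 m[X3→φ2] = [3780, 1152, 19845]
r4 m[X3→φ3] = [121500, 207360, 282240]
r4 m[X3→φ6] = [212625, 51840, 362880]
r4 m[X1→φ0] = [1, 1, 1]
r4 m[X0→φ2] = [6, 45, 32]
r4 m[X0→φ5] = [2646, 7938, 7056]
r4 m[X0→φ7] = [3969, 4410, 14112]
r5 m[φ0→X9] = [9, 4, 9]
r5 m[φ0→X1] = [52920, 79380, 47628]
r5 m[φ1→X9] = [16128, 56448, 56448]
r5 m[φ1→X3] = [135, 288, 315]
r5 m[φ2→X3] = [225, 180, 128]
r5 m[φ2→X0] = [59535, 39690, 79380]
r5 m[φ3→X3] = [7, 1, 9]
r5 m[φ4→X9] = [4, 9, 5]
r5 m[φ5→X0] = [3, 5, 8]
r5 m[φ6→X3] = [4, 4, 7]
r5 m[φ7→X0] = [2, 9, 4]
r5 m[X9→φ0] = [2016, 15876, 8820]
r5 m[X9→φ1] = [36, 36, 45]
r5 m[X9→φ4] = [4536, 7056, 15876]
r5 m[X3→φ1] = [6300, 720, 8064]
r5 m[X3→φ2] = [3780, 1152, 19845]
r5 m[X3→φ3] = [121500, 207360, 282240]
r5 m[X3→φ6] = [212625, 51840, 362880]
r5 m[X1→φ0] = [1, 1, 1]
r5 m[X0→φ2] = [6, 45, 32]
r5 m[X0→φ5] = [2646, 7938, 7056]
r5 m[X0→φ7] = [3969, 4410, 14112]
r6 m[φ0→X9] = [9, 4, 9]
r6 m[φ0→X1] = [52920, 79380, 47628]
r6 m[φ1→X9] = [16128, 56448, 56448]
r6 m[φ1→X3] = [135, 288, 315]
r6 m[φ2→X3] = [225, 180, 128]
r6 m[φ2→X0] = [59535, 39690, 79380]
r6 m[φ3→X3] = [7, 1, 9]
r6 m[φ4→X9] = [4, 9, 5]
r6 m[φ5→X0] = [3, 5, 8]
r6 m[φ6→X3] = [4, 4, 7]
r6 m[φ7→X0] = [2, 9, 4]
r6 m[X9→φ0] = [64512, 508032, 282240]
r6 m[X9→φ1] = [36, 36, 45]
r6 m[X9→φ4] = [145152, 225792, 508032]
r6 m[X3→φ1] = [6300, 720, 8064]
r6 m[X3→φ2] = [3780, 1152, 19845]
r6 m[X3→φ3] = [121500, 207360, 282240]
r6 m[X3→φ6] = [212625, 51840, 362880]
r6 m[X1→φ0] = [1, 1, 1]
r6 m[X0→φ2] = [6, 45, 32]
r6 m[X0→φ5] = [119070, 357210, 317520]
r6 m[X0→φ7] = [178605, 198450, 635040]
r7 m[φ0→X9] = [9, 4, 9]
r7 m[φ0→X1] = [1693440, 2540160, 1524096]
r7 m[φ1→X9] = [16128, 56448, 56448]
r7 m[φ1→X3] = [135, 288, 315]
r7 m[φ2→X3] = [225, 180, 128]
r7 m[φ2→X0] = [59535, 39690, 79380]
r7 m[φ3→X3] = [7, 1, 9]
r7 m[φ4→X9] = [4, 9, 5]
r7 m[φ5→X0] = [3, 5, 8]
r7 m[φ6→X3] = [4, 4, 7]
r7 m[φ7→X0] = [2, 9, 4]
r7 m[X9→φ0] = [64512, 508032, 282240]
r7 m[X9→φ1] = [36, 36, 45]
r7 m[X9→φ4] = [145152, 225792, 508032]
r7 m[X3→φ1] = [6300, 720, 8064]
r7 m[X3→φ2] = [3780, 1152, 19845]
r7 m[X3→φ3] = [121500, 207360, 282240]
r7 m[X3→φ6] = [212625, 51840, 362880]
r7 m[X1→φ0] = [1, 1, 1]
r7 m[X0→φ2] = [6, 45, 32]
r7 m[X0→φ5] = [119070, 357210, 317520]
r7 m[X0→φ7] = [178605, 198450, 635040]
r8 m[φ0→X9] = [9, 4, 9]
r8 m[φ0→X1] = [1693440, 2540160, 1524096]
r8 m[φ1→X9] = [16128, 56448, 56448]
r8 m[φ1→X3] = [135, 288, 315]
r8 m[φ2→X3] = [225, 180, 128]
r8 m[φ2→X0] = [59535, 39690, 79380]
r8 m[φ3→X3] = [7, 1, 9]
r8 m[φ4→X9] = [4, 9, 5]
r8 m[φ5→X0] = [3, 5, 8]
r8 m[φ6→X3] = [4, 4, 7]
r8 m[φ7→X0] = [2, 9, 4]
r8 m[X9→φ0] = [64512, 508032, 282240]
r8 m[X9→φ1] = [36, 36, 45]
r8 m[X9→φ4] = [145152, 225792, 508032]
r8 m[X3→φ1] = [6300, 720, 8064]
r8 m[X3→φ2] = [3780, 1152, 19845]
r8 m[X3→φ3] = [121500, 207360, 282240]
r8 m[X3→φ6] = [212625, 51840, 362880]
r8 m[X1→φ0] = [1, 1, 1]
r8 m[X0→φ2] = [6, 45, 32]
r8 m[X0→φ5] = [119070, 357210, 317520]
r8 m[X0→φ7] = [178605, 198450, 635040]
fixed point reached at round 8
traceback from X9: (X9=2, X3=2, X1=1, X0=2), score=2540160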